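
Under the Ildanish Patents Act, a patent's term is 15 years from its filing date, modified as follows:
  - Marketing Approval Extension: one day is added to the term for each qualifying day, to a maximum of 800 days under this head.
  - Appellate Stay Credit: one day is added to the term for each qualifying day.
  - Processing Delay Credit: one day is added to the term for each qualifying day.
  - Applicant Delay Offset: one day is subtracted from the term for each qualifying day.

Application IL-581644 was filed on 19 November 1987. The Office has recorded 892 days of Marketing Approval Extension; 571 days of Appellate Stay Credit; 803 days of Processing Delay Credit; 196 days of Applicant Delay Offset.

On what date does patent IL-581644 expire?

April 19, 2008

Base term: filing date + 15 years → 19 November 2002.
Marketing Approval Extension: 892 days claimed exceeds the 800-day cap, so +800 days → 27 January 2005.
Appellate Stay Credit: +571 days → 21 August 2006.
Processing Delay Credit: +803 days → 1 November 2008.
Applicant Delay Offset: −196 days → 19 April 2008.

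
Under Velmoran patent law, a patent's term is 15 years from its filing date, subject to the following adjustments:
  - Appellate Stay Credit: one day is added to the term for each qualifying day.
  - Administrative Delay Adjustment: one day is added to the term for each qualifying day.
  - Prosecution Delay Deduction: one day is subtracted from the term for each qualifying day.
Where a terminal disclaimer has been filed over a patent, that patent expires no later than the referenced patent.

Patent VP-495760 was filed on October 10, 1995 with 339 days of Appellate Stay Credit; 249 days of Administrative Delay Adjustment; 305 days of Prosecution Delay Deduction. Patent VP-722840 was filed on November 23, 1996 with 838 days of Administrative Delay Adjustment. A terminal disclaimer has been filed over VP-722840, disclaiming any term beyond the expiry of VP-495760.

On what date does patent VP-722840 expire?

July 20, 2011

Natural term of VP-722840:
  Base: filing + 15 years → 23 November 2011.
  Administrative Delay Adjustment: +838 days → 10 March 2014.
Expiry of referenced patent VP-495760:
  Base: filing + 15 years → 10 October 2010.
  Appellate Stay Credit: +339 days → 14 September 2011.
  Administrative Delay Adjustment: +249 days → 20 May 2012.
  Prosecution Delay Deduction: −305 days → 20 July 2011.
Terminal disclaimer: VP-722840 expires on the earlier of 10 March 2014 and 20 July 2011.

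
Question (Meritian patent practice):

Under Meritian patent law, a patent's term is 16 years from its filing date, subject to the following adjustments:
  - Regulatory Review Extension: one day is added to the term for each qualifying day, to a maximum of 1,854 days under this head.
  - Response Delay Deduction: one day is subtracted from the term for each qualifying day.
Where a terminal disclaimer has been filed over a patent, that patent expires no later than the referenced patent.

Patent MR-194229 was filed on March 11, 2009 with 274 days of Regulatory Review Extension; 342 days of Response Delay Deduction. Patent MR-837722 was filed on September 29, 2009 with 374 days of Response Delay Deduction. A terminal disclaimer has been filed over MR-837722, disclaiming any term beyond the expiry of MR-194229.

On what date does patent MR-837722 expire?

Natural term of MR-837722:
  Base: filing + 16 years → 29 September 2025.
  Response Delay Deduction: −374 days → 20 September 2024.
Expiry of referenced patent MR-194229:
  Base: filing + 16 years → 11 March 2025.
  Regulatory Review Extension: 274 days (within the 1854-day cap) → +274 days → 10 December 2025.
  Response Delay Deduction: −342 days → 2 January 2025.
Terminal disclaimer: MR-837722 expires on the earlier of 20 September 2024 and 2 January 2025.

2024-09-20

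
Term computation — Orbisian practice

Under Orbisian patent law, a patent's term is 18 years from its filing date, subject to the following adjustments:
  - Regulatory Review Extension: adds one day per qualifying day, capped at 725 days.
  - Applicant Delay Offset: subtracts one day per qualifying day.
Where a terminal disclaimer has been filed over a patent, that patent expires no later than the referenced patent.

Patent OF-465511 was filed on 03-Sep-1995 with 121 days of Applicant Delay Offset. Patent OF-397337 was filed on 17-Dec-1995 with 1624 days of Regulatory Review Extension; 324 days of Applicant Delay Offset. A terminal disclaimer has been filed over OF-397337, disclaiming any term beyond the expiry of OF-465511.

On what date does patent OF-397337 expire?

Natural term of OF-397337:
  Base: filing + 18 years → 17 December 2013.
  Regulatory Review Extension: 1624 days claimed exceeds the 725-day cap, so +725 days → 12 December 2015.
  Applicant Delay Offset: −324 days → 22 January 2015.
Expiry of referenced patent OF-465511:
  Base: filing + 18 years → 3 September 2013.
  Applicant Delay Offset: −121 days → 5 May 2013.
Terminal disclaimer: OF-397337 expires on the earlier of 22 January 2015 and 5 May 2013.

May 5, 2013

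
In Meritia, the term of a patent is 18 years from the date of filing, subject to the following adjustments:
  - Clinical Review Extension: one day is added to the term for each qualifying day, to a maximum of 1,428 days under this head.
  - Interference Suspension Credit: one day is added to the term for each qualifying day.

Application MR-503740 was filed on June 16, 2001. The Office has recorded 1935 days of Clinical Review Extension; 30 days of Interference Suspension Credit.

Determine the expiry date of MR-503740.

2023-06-13

Base term: filing date + 18 years → 16 June 2019.
Clinical Review Extension: 1935 days claimed exceeds the 1428-day cap, so +1428 days → 14 May 2023.
Interference Suspension Credit: +30 days → 13 June 2023.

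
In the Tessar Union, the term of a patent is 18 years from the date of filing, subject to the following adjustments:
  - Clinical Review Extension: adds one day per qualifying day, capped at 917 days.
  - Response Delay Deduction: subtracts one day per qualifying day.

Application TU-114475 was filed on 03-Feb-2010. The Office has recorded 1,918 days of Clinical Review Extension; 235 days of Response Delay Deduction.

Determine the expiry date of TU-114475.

Base term: filing date + 18 years → 3 February 2028.
Clinical Review Extension: 1918 days claimed exceeds the 917-day cap, so +917 days → 8 August 2030.
Response Delay Deduction: −235 days → 16 December 2029.

December 16, 2029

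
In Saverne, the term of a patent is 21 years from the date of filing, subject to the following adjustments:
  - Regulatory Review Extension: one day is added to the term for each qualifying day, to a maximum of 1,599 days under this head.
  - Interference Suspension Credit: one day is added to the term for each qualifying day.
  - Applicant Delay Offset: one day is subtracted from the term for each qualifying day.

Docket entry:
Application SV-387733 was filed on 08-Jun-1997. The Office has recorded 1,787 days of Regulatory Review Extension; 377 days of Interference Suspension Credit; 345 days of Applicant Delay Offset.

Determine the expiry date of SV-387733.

Base term: filing date + 21 years → 8 June 2018.
Regulatory Review Extension: 1787 days claimed exceeds the 1599-day cap, so +1599 days → 24 October 2022.
Interference Suspension Credit: +377 days → 5 November 2023.
Applicant Delay Offset: −345 days → 25 November 2022.

November 25, 2022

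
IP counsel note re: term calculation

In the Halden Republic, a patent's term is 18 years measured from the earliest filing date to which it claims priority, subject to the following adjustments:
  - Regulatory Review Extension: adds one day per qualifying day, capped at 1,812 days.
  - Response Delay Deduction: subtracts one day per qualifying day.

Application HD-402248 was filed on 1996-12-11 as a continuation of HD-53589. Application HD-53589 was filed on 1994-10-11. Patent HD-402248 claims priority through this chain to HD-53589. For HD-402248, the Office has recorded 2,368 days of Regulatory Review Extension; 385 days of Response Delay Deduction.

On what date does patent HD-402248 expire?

September 7, 2016

Earliest priority filing: 11 October 1994.
Base term: 11 October 1994 + 18 years → 11 October 2012.
Regulatory Review Extension: 2368 days claimed exceeds the 1812-day cap, so +1812 days → 27 September 2017.
Response Delay Deduction: −385 days → 7 September 2016.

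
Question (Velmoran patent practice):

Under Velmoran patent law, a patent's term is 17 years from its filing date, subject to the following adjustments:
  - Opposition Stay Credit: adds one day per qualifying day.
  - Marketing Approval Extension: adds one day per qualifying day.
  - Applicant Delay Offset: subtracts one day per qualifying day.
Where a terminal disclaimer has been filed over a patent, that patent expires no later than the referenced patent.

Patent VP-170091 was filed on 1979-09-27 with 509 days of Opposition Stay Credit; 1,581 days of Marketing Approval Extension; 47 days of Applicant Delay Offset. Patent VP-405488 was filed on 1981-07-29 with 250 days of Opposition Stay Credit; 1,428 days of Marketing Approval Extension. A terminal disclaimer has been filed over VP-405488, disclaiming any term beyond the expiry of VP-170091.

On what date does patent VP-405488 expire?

2002-05-02

Natural term of VP-405488:
  Base: filing + 17 years → 29 July 1998.
  Opposition Stay Credit: +250 days → 5 April 1999.
  Marketing Approval Extension: +1428 days → 3 March 2003.
Expiry of referenced patent VP-170091:
  Base: filing + 17 years → 27 September 1996.
  Opposition Stay Credit: +509 days → 18 February 1998.
  Marketing Approval Extension: +1581 days → 18 June 2002.
  Applicant Delay Offset: −47 days → 2 May 2002.
Terminal disclaimer: VP-405488 expires on the earlier of 3 March 2003 and 2 May 2002.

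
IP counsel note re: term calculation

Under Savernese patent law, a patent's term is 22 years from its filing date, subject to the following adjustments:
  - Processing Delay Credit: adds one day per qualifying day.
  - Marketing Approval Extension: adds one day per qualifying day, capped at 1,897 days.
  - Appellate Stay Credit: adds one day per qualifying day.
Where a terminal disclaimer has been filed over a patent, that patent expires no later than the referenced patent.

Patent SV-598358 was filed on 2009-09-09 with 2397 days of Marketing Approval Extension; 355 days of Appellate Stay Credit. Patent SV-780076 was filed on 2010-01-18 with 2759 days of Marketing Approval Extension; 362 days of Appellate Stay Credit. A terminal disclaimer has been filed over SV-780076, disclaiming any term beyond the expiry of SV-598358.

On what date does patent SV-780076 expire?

Natural term of SV-780076:
  Base: filing + 22 years → 18 January 2032.
  Marketing Approval Extension: 2759 days claimed exceeds the 1897-day cap, so +1897 days → 29 March 2037.
  Appellate Stay Credit: +362 days → 26 March 2038.
Expiry of referenced patent SV-598358:
  Base: filing + 22 years → 9 September 2031.
  Marketing Approval Extension: 2397 days claimed exceeds the 1897-day cap, so +1897 days → 18 November 2036.
  Appellate Stay Credit: +355 days → 8 November 2037.
Terminal disclaimer: SV-780076 expires on the earlier of 26 March 2038 and 8 November 2037.

November 8, 2037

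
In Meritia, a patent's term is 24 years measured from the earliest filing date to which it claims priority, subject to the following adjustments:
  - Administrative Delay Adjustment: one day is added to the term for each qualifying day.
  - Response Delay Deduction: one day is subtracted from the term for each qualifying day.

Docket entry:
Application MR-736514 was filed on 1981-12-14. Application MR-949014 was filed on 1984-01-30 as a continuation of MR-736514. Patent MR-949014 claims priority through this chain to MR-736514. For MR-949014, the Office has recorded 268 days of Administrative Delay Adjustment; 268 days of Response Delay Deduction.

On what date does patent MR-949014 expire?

Earliest priority filing: 14 December 1981.
Base term: 14 December 1981 + 24 years → 14 December 2005.
Administrative Delay Adjustment: +268 days → 8 September 2006.
Response Delay Deduction: −268 days → 14 December 2005.

December 14, 2005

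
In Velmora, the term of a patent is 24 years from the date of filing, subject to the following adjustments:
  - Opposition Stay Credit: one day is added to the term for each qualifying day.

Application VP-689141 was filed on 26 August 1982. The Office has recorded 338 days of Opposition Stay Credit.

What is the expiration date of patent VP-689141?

Base term: filing date + 24 years → 26 August 2006.
Opposition Stay Credit: +338 days → 30 July 2007.

July 30, 2007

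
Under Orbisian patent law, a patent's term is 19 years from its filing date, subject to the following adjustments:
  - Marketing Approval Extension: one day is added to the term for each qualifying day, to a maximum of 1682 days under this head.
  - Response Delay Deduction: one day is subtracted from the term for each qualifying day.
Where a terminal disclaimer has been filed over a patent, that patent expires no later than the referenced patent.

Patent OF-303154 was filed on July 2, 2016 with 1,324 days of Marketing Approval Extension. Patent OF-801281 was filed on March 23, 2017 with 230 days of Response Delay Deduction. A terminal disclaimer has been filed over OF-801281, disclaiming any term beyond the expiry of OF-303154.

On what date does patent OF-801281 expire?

Natural term of OF-801281:
  Base: filing + 19 years → 23 March 2036.
  Response Delay Deduction: −230 days → 6 August 2035.
Expiry of referenced patent OF-303154:
  Base: filing + 19 years → 2 July 2035.
  Marketing Approval Extension: 1324 days (within the 1682-day cap) → +1324 days → 15 February 2039.
Terminal disclaimer: OF-801281 expires on the earlier of 6 August 2035 and 15 February 2039.

2035-08-06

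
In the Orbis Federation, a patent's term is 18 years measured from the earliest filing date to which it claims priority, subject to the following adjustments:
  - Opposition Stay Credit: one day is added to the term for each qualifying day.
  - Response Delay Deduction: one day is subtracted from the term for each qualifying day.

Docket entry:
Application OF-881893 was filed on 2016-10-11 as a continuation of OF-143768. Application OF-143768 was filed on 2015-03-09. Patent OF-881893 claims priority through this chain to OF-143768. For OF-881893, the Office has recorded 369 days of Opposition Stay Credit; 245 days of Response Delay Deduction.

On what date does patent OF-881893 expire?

July 11, 2033

Earliest priority filing: 9 March 2015.
Base term: 9 March 2015 + 18 years → 9 March 2033.
Opposition Stay Credit: +369 days → 13 March 2034.
Response Delay Deduction: −245 days → 11 July 2033.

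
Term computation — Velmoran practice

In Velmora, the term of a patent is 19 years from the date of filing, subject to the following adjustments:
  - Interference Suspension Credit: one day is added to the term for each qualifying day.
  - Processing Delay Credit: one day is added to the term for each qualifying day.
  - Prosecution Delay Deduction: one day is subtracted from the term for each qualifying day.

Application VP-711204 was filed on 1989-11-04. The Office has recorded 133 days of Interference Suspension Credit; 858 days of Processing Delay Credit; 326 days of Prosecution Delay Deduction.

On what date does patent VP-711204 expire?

August 31, 2010

Base term: filing date + 19 years → 4 November 2008.
Interference Suspension Credit: +133 days → 17 March 2009.
Processing Delay Credit: +858 days → 23 July 2011.
Prosecution Delay Deduction: −326 days → 31 August 2010.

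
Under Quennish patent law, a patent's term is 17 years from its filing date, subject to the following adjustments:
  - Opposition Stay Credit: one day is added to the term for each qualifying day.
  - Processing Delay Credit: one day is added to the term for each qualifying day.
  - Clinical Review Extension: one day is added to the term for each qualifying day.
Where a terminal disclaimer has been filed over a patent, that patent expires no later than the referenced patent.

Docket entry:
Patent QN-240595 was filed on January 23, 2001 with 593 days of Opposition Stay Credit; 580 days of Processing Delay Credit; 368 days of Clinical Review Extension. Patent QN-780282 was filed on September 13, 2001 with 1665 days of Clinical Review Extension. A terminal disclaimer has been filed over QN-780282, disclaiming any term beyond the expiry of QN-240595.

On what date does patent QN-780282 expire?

April 13, 2022

Natural term of QN-780282:
  Base: filing + 17 years → 13 September 2018.
  Clinical Review Extension: +1665 days → 5 April 2023.
Expiry of referenced patent QN-240595:
  Base: filing + 17 years → 23 January 2018.
  Opposition Stay Credit: +593 days → 8 September 2019.
  Processing Delay Credit: +580 days → 10 April 2021.
  Clinical Review Extension: +368 days → 13 April 2022.
Terminal disclaimer: QN-780282 expires on the earlier of 5 April 2023 and 13 April 2022.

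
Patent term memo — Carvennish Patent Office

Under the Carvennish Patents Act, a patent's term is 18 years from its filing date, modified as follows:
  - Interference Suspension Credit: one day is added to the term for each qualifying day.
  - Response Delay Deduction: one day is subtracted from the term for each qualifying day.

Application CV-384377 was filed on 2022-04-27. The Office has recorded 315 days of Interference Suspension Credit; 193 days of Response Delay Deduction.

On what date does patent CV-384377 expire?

Base term: filing date + 18 years → 27 April 2040.
Interference Suspension Credit: +315 days → 8 March 2041.
Response Delay Deduction: −193 days → 27 August 2040.

2040-08-27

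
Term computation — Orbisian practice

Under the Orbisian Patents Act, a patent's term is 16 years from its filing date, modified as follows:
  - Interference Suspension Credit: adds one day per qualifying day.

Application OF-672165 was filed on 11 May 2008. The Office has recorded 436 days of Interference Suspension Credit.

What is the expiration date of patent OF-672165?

Base term: filing date + 16 years → 11 May 2024.
Interference Suspension Credit: +436 days → 21 July 2025.

2025-07-21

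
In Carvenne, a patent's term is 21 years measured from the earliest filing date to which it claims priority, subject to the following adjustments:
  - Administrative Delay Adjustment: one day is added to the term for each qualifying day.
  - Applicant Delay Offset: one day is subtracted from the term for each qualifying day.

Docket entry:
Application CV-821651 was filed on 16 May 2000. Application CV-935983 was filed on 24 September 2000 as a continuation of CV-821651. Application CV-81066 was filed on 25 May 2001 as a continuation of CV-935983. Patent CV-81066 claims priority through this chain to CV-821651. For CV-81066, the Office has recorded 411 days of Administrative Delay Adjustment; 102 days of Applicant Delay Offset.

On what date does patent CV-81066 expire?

Earliest priority filing: 16 May 2000.
Base term: 16 May 2000 + 21 years → 16 May 2021.
Administrative Delay Adjustment: +411 days → 1 July 2022.
Applicant Delay Offset: −102 days → 21 March 2022.

March 21, 2022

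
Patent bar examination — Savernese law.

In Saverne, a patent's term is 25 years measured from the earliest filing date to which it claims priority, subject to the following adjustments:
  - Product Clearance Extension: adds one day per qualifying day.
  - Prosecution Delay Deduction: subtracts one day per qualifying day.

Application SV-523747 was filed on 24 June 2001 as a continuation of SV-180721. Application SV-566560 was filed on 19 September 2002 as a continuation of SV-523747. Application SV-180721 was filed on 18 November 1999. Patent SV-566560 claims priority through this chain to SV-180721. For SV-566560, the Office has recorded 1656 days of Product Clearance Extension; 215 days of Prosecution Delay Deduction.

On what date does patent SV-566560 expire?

2028-10-29

Earliest priority filing: 18 November 1999.
Base term: 18 November 1999 + 25 years → 18 November 2024.
Product Clearance Extension: +1656 days → 1 June 2029.
Prosecution Delay Deduction: −215 days → 29 October 2028.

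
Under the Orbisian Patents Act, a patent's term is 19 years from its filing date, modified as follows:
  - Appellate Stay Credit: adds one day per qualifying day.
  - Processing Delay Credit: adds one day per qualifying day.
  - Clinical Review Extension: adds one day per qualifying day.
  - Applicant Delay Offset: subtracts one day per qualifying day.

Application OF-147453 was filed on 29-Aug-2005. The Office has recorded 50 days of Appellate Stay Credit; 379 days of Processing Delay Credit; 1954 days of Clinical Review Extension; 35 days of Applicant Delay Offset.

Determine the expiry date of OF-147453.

February 2, 2031

Base term: filing date + 19 years → 29 August 2024.
Appellate Stay Credit: +50 days → 18 October 2024.
Processing Delay Credit: +379 days → 1 November 2025.
Clinical Review Extension: +1954 days → 9 March 2031.
Applicant Delay Offset: −35 days → 2 February 2031.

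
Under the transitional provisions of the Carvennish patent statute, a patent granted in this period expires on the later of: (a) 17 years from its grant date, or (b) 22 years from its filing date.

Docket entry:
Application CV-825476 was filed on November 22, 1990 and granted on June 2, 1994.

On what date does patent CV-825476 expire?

(a) grant + 17 years → 2 June 2011.
(b) filing + 22 years → 22 November 2012.
Later of the two: 22 November 2012.

2012-11-22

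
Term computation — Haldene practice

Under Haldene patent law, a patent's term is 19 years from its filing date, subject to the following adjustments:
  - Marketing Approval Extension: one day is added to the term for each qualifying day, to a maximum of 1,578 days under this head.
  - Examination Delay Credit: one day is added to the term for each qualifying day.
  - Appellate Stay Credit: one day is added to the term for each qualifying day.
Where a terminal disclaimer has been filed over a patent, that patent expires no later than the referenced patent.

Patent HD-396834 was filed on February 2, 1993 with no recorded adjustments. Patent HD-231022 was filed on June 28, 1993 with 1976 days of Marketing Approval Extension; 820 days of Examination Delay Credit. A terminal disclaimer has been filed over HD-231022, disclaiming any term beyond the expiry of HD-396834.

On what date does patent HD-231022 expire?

2012-02-02

Natural term of HD-231022:
  Base: filing + 19 years → 28 June 2012.
  Marketing Approval Extension: 1976 days claimed exceeds the 1578-day cap, so +1578 days → 23 October 2016.
  Examination Delay Credit: +820 days → 21 January 2019.
Expiry of referenced patent HD-396834:
  Base: filing + 19 years → 2 February 2012.
Terminal disclaimer: HD-231022 expires on the earlier of 21 January 2019 and 2 February 2012.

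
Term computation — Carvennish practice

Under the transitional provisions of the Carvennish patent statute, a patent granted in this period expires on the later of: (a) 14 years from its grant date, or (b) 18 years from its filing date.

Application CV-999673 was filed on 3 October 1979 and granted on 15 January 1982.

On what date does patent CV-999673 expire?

October 3, 1997

(a) grant + 14 years → 15 January 1996.
(b) filing + 18 years → 3 October 1997.
Later of the two: 3 October 1997.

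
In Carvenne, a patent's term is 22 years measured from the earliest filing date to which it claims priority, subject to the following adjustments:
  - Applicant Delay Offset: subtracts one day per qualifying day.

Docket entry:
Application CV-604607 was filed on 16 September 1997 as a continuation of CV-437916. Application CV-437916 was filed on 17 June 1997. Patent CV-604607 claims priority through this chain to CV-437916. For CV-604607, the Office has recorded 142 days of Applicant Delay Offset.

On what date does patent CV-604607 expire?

January 26, 2019

Earliest priority filing: 17 June 1997.
Base term: 17 June 1997 + 22 years → 17 June 2019.
Applicant Delay Offset: −142 days → 26 January 2019.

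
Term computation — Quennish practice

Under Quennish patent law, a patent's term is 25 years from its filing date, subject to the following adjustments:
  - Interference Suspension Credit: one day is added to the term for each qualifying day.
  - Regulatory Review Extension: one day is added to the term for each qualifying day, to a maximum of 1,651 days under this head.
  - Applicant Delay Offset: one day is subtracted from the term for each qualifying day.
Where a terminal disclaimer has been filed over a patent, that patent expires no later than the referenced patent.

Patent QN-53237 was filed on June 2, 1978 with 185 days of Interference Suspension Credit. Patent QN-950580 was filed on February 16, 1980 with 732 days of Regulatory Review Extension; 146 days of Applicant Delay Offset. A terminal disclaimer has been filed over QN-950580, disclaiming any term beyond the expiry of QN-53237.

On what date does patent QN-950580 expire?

2003-12-04

Natural term of QN-950580:
  Base: filing + 25 years → 16 February 2005.
  Regulatory Review Extension: 732 days (within the 1651-day cap) → +732 days → 18 February 2007.
  Applicant Delay Offset: −146 days → 25 September 2006.
Expiry of referenced patent QN-53237:
  Base: filing + 25 years → 2 June 2003.
  Interference Suspension Credit: +185 days → 4 December 2003.
Terminal disclaimer: QN-950580 expires on the earlier of 25 September 2006 and 4 December 2003.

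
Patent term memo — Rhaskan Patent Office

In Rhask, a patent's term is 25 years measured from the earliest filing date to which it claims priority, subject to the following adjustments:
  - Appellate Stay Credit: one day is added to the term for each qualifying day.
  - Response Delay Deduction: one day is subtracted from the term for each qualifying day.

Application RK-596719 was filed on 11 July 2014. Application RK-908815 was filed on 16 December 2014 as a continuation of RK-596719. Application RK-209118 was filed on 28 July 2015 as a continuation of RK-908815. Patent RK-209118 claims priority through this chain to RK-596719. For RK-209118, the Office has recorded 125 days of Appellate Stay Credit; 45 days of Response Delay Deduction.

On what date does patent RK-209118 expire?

2039-09-29

Earliest priority filing: 11 July 2014.
Base term: 11 July 2014 + 25 years → 11 July 2039.
Appellate Stay Credit: +125 days → 13 November 2039.
Response Delay Deduction: −45 days → 29 September 2039.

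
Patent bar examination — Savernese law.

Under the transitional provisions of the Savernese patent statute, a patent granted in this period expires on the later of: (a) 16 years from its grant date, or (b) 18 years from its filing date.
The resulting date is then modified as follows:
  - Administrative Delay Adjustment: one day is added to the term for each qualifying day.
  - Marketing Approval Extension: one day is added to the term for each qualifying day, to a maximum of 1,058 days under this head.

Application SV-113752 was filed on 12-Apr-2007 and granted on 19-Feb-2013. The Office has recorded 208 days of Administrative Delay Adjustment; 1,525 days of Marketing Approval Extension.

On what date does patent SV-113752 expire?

2032-08-08

(a) grant + 16 years → 19 February 2029.
(b) filing + 18 years → 12 April 2025.
Later of the two: 19 February 2029.
Administrative Delay Adjustment: +208 days → 15 September 2029.
Marketing Approval Extension: 1525 days claimed exceeds the 1058-day cap, so +1058 days → 8 August 2032.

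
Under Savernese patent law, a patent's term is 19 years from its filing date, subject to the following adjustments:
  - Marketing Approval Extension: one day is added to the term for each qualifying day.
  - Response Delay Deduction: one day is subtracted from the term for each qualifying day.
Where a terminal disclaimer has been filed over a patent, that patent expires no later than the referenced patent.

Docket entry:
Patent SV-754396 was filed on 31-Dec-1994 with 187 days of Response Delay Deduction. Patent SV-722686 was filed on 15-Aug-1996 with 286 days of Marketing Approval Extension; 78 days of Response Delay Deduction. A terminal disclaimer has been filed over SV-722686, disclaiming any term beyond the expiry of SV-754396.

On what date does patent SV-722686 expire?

Natural term of SV-722686:
  Base: filing + 19 years → 15 August 2015.
  Marketing Approval Extension: +286 days → 27 May 2016.
  Response Delay Deduction: −78 days → 10 March 2016.
Expiry of referenced patent SV-754396:
  Base: filing + 19 years → 31 December 2013.
  Response Delay Deduction: −187 days → 27 June 2013.
Terminal disclaimer: SV-722686 expires on the earlier of 10 March 2016 and 27 June 2013.

2013-06-27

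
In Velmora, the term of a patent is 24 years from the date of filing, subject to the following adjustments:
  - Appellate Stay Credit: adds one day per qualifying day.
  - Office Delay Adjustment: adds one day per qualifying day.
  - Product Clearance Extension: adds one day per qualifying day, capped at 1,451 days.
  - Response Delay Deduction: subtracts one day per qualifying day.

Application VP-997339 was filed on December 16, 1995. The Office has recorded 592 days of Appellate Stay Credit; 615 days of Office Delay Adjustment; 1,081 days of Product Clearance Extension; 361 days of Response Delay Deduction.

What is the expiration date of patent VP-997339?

March 26, 2025

Base term: filing date + 24 years → 16 December 2019.
Appellate Stay Credit: +592 days → 30 July 2021.
Office Delay Adjustment: +615 days → 6 April 2023.
Product Clearance Extension: 1081 days (within the 1451-day cap) → +1081 days → 22 March 2026.
Response Delay Deduction: −361 days → 26 March 2025.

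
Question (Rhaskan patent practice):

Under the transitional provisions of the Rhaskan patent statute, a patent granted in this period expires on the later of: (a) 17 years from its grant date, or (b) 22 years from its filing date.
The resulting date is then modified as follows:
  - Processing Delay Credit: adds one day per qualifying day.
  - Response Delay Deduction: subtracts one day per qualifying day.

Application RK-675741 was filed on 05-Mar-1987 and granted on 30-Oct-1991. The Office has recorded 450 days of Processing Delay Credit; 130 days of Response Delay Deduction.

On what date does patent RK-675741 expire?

(a) grant + 17 years → 30 October 2008.
(b) filing + 22 years → 5 March 2009.
Later of the two: 5 March 2009.
Processing Delay Credit: +450 days → 29 May 2010.
Response Delay Deduction: −130 days → 19 January 2010.

2010-01-19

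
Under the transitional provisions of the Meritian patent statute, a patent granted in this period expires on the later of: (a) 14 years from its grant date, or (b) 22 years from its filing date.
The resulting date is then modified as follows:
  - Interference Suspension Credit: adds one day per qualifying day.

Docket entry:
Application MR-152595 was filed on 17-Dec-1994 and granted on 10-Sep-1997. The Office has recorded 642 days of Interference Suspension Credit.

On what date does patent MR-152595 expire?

September 20, 2018

(a) grant + 14 years → 10 September 2011.
(b) filing + 22 years → 17 December 2016.
Later of the two: 17 December 2016.
Interference Suspension Credit: +642 days → 20 September 2018.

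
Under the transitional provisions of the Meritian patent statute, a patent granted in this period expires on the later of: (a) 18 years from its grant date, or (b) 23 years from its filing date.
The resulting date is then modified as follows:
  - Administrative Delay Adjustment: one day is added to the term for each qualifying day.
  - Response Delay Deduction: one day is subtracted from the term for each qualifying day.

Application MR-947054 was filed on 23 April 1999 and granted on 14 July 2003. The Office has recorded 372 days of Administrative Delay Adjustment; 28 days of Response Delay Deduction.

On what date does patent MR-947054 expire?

(a) grant + 18 years → 14 July 2021.
(b) filing + 23 years → 23 April 2022.
Later of the two: 23 April 2022.
Administrative Delay Adjustment: +372 days → 30 April 2023.
Response Delay Deduction: −28 days → 2 April 2023.

2023-04-02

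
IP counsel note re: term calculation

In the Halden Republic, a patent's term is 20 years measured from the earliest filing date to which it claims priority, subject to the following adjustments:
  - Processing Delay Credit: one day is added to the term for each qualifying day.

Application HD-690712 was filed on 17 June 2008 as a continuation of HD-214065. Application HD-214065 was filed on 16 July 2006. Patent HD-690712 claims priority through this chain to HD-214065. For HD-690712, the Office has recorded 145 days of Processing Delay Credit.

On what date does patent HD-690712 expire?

Earliest priority filing: 16 July 2006.
Base term: 16 July 2006 + 20 years → 16 July 2026.
Processing Delay Credit: +145 days → 8 December 2026.

2026-12-08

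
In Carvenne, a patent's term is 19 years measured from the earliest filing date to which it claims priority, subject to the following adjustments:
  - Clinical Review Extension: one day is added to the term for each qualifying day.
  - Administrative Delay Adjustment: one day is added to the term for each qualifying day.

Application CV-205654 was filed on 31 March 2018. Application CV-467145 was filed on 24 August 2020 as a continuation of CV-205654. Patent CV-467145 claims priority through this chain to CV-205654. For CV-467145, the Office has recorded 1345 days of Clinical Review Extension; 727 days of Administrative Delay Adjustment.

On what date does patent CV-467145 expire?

Earliest priority filing: 31 March 2018.
Base term: 31 March 2018 + 19 years → 31 March 2037.
Clinical Review Extension: +1345 days → 5 December 2040.
Administrative Delay Adjustment: +727 days → 2 December 2042.

December 2, 2042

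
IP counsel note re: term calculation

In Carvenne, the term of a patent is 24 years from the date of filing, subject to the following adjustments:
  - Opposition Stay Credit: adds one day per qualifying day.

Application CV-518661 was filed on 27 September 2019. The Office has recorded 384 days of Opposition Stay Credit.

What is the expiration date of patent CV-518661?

Base term: filing date + 24 years → 27 September 2043.
Opposition Stay Credit: +384 days → 15 October 2044.

October 15, 2044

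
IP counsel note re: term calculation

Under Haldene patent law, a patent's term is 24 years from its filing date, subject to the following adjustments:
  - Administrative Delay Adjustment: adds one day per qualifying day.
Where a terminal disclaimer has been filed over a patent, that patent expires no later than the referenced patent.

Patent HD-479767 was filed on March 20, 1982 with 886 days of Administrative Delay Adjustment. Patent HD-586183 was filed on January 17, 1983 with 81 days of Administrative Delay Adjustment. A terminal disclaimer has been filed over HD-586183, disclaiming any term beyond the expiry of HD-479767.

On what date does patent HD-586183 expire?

Natural term of HD-586183:
  Base: filing + 24 years → 17 January 2007.
  Administrative Delay Adjustment: +81 days → 8 April 2007.
Expiry of referenced patent HD-479767:
  Base: filing + 24 years → 20 March 2006.
  Administrative Delay Adjustment: +886 days → 22 August 2008.
Terminal disclaimer: HD-586183 expires on the earlier of 8 April 2007 and 22 August 2008.

2007-04-08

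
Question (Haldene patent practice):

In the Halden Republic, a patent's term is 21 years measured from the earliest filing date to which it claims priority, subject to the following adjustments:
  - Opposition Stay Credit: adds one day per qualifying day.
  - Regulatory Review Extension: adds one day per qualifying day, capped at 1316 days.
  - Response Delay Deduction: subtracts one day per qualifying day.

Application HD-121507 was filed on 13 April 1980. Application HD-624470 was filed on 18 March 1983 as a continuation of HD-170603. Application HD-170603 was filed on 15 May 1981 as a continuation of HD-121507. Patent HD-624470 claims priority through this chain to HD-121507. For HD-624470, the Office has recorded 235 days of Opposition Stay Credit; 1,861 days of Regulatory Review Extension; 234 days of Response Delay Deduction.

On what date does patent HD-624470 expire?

2004-11-20

Earliest priority filing: 13 April 1980.
Base term: 13 April 1980 + 21 years → 13 April 2001.
Opposition Stay Credit: +235 days → 4 December 2001.
Regulatory Review Extension: 1861 days claimed exceeds the 1316-day cap, so +1316 days → 12 July 2005.
Response Delay Deduction: −234 days → 20 November 2004.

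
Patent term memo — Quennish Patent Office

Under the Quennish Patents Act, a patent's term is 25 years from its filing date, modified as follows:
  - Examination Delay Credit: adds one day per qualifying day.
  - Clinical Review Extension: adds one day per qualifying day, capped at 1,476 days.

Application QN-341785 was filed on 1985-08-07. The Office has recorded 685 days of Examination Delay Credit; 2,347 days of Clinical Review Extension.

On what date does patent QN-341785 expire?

2016-07-07

Base term: filing date + 25 years → 7 August 2010.
Examination Delay Credit: +685 days → 22 June 2012.
Clinical Review Extension: 2347 days claimed exceeds the 1476-day cap, so +1476 days → 7 July 2016.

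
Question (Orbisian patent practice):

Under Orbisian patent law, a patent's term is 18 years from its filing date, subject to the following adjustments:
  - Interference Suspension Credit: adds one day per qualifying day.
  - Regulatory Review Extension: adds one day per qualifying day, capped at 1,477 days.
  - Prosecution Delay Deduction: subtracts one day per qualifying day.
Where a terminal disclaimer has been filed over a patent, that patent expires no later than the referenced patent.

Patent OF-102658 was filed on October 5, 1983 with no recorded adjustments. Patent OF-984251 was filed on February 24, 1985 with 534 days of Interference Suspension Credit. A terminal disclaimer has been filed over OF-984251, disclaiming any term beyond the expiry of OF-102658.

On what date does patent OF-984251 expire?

2001-10-05

Natural term of OF-984251:
  Base: filing + 18 years → 24 February 2003.
  Interference Suspension Credit: +534 days → 11 August 2004.
Expiry of referenced patent OF-102658:
  Base: filing + 18 years → 5 October 2001.
Terminal disclaimer: OF-984251 expires on the earlier of 11 August 2004 and 5 October 2001.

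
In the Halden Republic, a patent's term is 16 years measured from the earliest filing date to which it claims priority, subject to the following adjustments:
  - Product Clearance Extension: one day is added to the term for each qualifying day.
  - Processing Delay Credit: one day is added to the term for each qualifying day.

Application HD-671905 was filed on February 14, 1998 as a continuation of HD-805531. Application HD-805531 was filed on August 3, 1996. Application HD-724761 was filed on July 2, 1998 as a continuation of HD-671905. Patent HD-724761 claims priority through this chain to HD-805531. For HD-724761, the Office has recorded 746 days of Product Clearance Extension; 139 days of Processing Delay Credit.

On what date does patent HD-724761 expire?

Earliest priority filing: 3 August 1996.
Base term: 3 August 1996 + 16 years → 3 August 2012.
Product Clearance Extension: +746 days → 19 August 2014.
Processing Delay Credit: +139 days → 5 January 2015.

January 5, 2015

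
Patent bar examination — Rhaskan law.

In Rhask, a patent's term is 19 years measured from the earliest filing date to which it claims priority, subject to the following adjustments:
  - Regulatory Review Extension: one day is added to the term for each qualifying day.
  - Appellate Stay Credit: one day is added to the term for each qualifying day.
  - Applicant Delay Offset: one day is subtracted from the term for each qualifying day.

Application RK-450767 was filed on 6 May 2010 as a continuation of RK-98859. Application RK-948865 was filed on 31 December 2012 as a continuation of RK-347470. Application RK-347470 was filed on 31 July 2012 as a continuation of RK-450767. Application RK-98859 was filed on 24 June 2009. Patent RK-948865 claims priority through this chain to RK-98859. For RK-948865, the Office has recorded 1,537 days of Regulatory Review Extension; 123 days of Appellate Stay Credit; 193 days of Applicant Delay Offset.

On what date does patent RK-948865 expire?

2032-06-30

Earliest priority filing: 24 June 2009.
Base term: 24 June 2009 + 19 years → 24 June 2028.
Regulatory Review Extension: +1537 days → 8 September 2032.
Appellate Stay Credit: +123 days → 9 January 2033.
Applicant Delay Offset: −193 days → 30 June 2032.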